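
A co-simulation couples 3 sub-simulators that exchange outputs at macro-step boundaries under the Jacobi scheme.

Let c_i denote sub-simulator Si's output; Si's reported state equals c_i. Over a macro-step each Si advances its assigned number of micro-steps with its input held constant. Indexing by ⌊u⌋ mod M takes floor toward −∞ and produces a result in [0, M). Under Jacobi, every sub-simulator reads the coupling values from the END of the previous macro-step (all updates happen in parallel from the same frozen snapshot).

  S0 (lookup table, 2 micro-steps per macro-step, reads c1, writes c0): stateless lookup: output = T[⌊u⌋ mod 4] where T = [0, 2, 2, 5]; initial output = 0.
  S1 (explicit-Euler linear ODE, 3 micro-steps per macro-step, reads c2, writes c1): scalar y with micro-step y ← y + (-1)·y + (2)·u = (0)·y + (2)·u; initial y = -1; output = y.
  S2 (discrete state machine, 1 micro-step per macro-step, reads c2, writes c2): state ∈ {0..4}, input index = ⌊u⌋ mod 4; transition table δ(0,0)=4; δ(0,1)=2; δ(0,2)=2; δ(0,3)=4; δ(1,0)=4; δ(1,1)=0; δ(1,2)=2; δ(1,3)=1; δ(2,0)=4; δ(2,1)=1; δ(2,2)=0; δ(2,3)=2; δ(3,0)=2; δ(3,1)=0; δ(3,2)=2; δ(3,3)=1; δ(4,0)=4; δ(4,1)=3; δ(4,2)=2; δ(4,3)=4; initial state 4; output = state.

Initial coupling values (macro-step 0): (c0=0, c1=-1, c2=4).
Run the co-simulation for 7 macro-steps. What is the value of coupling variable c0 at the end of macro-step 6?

c0 at macro-step 6 = 0

macro 1: S0 reads c1=-1 → after 2×micro: 5; S1 reads c2=4 → after 3×micro: 8; S2 reads c2=4 → after 1×micro: 4 ⇒ (c0=5, c1=8, c2=4)
macro 2: S0 reads c1=8 → after 2×micro: 0; S1 reads c2=4 → after 3×micro: 8; S2 reads c2=4 → after 1×micro: 4 ⇒ (c0=0, c1=8, c2=4)
macro 3: S0 reads c1=8 → after 2×micro: 0; S1 reads c2=4 → after 3×micro: 8; S2 reads c2=4 → after 1×micro: 4 ⇒ (c0=0, c1=8, c2=4)
macro 4: S0 reads c1=8 → after 2×micro: 0; S1 reads c2=4 → after 3×micro: 8; S2 reads c2=4 → after 1×micro: 4 ⇒ (c0=0, c1=8, c2=4)
macro 5: S0 reads c1=8 → after 2×micro: 0; S1 reads c2=4 → after 3×micro: 8; S2 reads c2=4 → after 1×micro: 4 ⇒ (c0=0, c1=8, c2=4)
macro 6: S0 reads c1=8 → after 2×micro: 0; S1 reads c2=4 → after 3×micro: 8; S2 reads c2=4 → after 1×micro: 4 ⇒ (c0=0, c1=8, c2=4)
macro 7: S0 reads c1=8 → after 2×micro: 0; S1 reads c2=4 → after 3×micro: 8; S2 reads c2=4 → after 1×micro: 4 ⇒ (c0=0, c1=8, c2=4)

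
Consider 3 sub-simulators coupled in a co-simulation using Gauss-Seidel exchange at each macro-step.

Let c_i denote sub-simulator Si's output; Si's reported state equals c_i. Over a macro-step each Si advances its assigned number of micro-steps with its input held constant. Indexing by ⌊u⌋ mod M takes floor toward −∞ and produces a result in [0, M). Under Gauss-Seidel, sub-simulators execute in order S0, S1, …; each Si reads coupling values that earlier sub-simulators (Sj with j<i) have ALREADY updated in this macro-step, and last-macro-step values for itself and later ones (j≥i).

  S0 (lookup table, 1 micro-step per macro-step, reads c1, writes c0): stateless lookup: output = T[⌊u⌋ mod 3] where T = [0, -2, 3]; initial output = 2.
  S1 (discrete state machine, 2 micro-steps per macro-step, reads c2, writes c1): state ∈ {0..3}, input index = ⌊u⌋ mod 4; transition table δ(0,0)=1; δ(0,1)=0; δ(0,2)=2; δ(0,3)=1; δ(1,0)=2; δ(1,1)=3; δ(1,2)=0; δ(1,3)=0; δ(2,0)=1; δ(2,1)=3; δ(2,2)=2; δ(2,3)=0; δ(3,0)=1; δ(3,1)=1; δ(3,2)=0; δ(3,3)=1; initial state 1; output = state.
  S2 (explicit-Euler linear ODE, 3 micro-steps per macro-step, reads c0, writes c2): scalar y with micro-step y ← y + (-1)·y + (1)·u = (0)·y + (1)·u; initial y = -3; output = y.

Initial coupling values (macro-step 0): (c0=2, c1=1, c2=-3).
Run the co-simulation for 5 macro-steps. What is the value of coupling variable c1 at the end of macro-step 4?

macro 1: S0 reads c1=1 → after 1×micro: -2; S1 reads c2=-3 → after 2×micro: 1; S2 reads c0=-2 → after 3×micro: -2 ⇒ (c0=-2, c1=1, c2=-2)
macro 2: S0 reads c1=1 → after 1×micro: -2; S1 reads c2=-2 → after 2×micro: 2; S2 reads c0=-2 → after 3×micro: -2 ⇒ (c0=-2, c1=2, c2=-2)
macro 3: S0 reads c1=2 → after 1×micro: 3; S1 reads c2=-2 → after 2×micro: 2; S2 reads c0=3 → after 3×micro: 3 ⇒ (c0=3, c1=2, c2=3)
macro 4: S0 reads c1=2 → after 1×micro: 3; S1 reads c2=3 → after 2×micro: 1; S2 reads c0=3 → after 3×micro: 3 ⇒ (c0=3, c1=1, c2=3)
macro 5: S0 reads c1=1 → after 1×micro: -2; S1 reads c2=3 → after 2×micro: 1; S2 reads c0=-2 → after 3×micro: -2 ⇒ (c0=-2, c1=1, c2=-2)

c1 at macro-step 4 = 1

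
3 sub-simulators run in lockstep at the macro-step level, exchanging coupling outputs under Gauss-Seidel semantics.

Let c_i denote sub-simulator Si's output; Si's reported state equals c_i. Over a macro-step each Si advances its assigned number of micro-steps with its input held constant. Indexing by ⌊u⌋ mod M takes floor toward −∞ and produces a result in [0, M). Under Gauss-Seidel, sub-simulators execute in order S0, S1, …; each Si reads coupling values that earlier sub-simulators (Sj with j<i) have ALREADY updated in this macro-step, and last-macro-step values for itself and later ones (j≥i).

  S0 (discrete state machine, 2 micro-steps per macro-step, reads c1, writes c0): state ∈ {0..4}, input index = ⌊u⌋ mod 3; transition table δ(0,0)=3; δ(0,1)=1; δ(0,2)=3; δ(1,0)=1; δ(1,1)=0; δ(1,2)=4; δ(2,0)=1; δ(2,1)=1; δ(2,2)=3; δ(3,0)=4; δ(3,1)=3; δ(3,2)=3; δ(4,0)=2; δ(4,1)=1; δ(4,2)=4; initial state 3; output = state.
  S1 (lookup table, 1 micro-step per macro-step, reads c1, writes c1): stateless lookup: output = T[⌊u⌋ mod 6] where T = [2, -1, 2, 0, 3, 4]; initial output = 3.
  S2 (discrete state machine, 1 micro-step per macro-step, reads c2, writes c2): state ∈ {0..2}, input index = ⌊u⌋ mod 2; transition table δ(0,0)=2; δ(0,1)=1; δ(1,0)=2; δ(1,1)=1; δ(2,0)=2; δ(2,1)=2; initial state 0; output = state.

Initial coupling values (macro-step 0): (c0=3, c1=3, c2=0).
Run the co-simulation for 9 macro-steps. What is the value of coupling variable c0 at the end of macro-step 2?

c0 at macro-step 2 = 1

macro 1: S0 reads c1=3 → after 2×micro: 2; S1 reads c1=3 → after 1×micro: 0; S2 reads c2=0 → after 1×micro: 2 ⇒ (c0=2, c1=0, c2=2)
macro 2: S0 reads c1=0 → after 2×micro: 1; S1 reads c1=0 → after 1×micro: 2; S2 reads c2=2 → after 1×micro: 2 ⇒ (c0=1, c1=2, c2=2)
macro 3: S0 reads c1=2 → after 2×micro: 4; S1 reads c1=2 → after 1×micro: 2; S2 reads c2=2 → after 1×micro: 2 ⇒ (c0=4, c1=2, c2=2)
macro 4: S0 reads c1=2 → after 2×micro: 4; S1 reads c1=2 → after 1×micro: 2; S2 reads c2=2 → after 1×micro: 2 ⇒ (c0=4, c1=2, c2=2)
macro 5: S0 reads c1=2 → after 2×micro: 4; S1 reads c1=2 → after 1×micro: 2; S2 reads c2=2 → after 1×micro: 2 ⇒ (c0=4, c1=2, c2=2)
macro 6: S0 reads c1=2 → after 2×micro: 4; S1 reads c1=2 → after 1×micro: 2; S2 reads c2=2 → after 1×micro: 2 ⇒ (c0=4, c1=2, c2=2)
macro 7: S0 reads c1=2 → after 2×micro: 4; S1 reads c1=2 → after 1×micro: 2; S2 reads c2=2 → after 1×micro: 2 ⇒ (c0=4, c1=2, c2=2)
macro 8: S0 reads c1=2 → after 2×micro: 4; S1 reads c1=2 → after 1×micro: 2; S2 reads c2=2 → after 1×micro: 2 ⇒ (c0=4, c1=2, c2=2)
macro 9: S0 reads c1=2 → after 2×micro: 4; S1 reads c1=2 → after 1×micro: 2; S2 reads c2=2 → after 1×micro: 2 ⇒ (c0=4, c1=2, c2=2)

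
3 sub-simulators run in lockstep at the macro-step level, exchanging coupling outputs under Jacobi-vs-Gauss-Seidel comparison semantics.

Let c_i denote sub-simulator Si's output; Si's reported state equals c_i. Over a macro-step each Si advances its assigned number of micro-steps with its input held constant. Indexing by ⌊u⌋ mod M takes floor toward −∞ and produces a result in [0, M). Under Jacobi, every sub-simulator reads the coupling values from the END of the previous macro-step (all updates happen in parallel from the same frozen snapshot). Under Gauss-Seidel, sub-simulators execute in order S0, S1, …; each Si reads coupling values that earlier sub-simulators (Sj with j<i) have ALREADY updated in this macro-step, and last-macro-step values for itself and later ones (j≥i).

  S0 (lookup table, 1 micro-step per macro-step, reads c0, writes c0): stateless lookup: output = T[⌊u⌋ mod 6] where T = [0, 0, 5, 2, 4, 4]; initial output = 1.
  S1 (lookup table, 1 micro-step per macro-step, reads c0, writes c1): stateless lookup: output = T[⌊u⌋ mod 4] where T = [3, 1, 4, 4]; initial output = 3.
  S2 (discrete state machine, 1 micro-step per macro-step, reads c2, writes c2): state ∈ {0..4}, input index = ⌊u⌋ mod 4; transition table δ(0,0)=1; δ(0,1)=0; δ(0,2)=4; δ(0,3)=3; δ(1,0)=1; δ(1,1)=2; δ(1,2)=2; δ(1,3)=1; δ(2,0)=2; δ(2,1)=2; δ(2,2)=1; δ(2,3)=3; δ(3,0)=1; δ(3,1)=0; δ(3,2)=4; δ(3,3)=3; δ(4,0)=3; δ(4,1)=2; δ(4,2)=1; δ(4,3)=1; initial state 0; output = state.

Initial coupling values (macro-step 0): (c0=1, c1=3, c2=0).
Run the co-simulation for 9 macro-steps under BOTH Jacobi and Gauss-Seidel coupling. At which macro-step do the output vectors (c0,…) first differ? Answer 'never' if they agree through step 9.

first divergence at macro-step: 1

[Jacobi] macro 1: S0 reads c0=1 → after 1×micro: 0; S1 reads c0=1 → after 1×micro: 1; S2 reads c2=0 → after 1×micro: 1 ⇒ (c0=0, c1=1, c2=1)
[Jacobi] macro 2: S0 reads c0=0 → after 1×micro: 0; S1 reads c0=0 → after 1×micro: 3; S2 reads c2=1 → after 1×micro: 2 ⇒ (c0=0, c1=3, c2=2)
[Jacobi] macro 3: S0 reads c0=0 → after 1×micro: 0; S1 reads c0=0 → after 1×micro: 3; S2 reads c2=2 → after 1×micro: 1 ⇒ (c0=0, c1=3, c2=1)
[Jacobi] macro 4: S0 reads c0=0 → after 1×micro: 0; S1 reads c0=0 → after 1×micro: 3; S2 reads c2=1 → after 1×micro: 2 ⇒ (c0=0, c1=3, c2=2)
[Jacobi] macro 5: S0 reads c0=0 → after 1×micro: 0; S1 reads c0=0 → after 1×micro: 3; S2 reads c2=2 → after 1×micro: 1 ⇒ (c0=0, c1=3, c2=1)
[Jacobi] macro 6: S0 reads c0=0 → after 1×micro: 0; S1 reads c0=0 → after 1×micro: 3; S2 reads c2=1 → after 1×micro: 2 ⇒ (c0=0, c1=3, c2=2)
[Jacobi] macro 7: S0 reads c0=0 → after 1×micro: 0; S1 reads c0=0 → after 1×micro: 3; S2 reads c2=2 → after 1×micro: 1 ⇒ (c0=0, c1=3, c2=1)
[Jacobi] macro 8: S0 reads c0=0 → after 1×micro: 0; S1 reads c0=0 → after 1×micro: 3; S2 reads c2=1 → after 1×micro: 2 ⇒ (c0=0, c1=3, c2=2)
[Jacobi] macro 9: S0 reads c0=0 → after 1×micro: 0; S1 reads c0=0 → after 1×micro: 3; S2 reads c2=2 → after 1×micro: 1 ⇒ (c0=0, c1=3, c2=1)
[Gauss-Seidel] macro 1: S0 reads c0=1 → after 1×micro: 0; S1 reads c0=0 → after 1×micro: 3; S2 reads c2=0 → after 1×micro: 1 ⇒ (c0=0, c1=3, c2=1)
[Gauss-Seidel] macro 2: S0 reads c0=0 → after 1×micro: 0; S1 reads c0=0 → after 1×micro: 3; S2 reads c2=1 → after 1×micro: 2 ⇒ (c0=0, c1=3, c2=2)
[Gauss-Seidel] macro 3: S0 reads c0=0 → after 1×micro: 0; S1 reads c0=0 → after 1×micro: 3; S2 reads c2=2 → after 1×micro: 1 ⇒ (c0=0, c1=3, c2=1)
[Gauss-Seidel] macro 4: S0 reads c0=0 → after 1×micro: 0; S1 reads c0=0 → after 1×micro: 3; S2 reads c2=1 → after 1×micro: 2 ⇒ (c0=0, c1=3, c2=2)
[Gauss-Seidel] macro 5: S0 reads c0=0 → after 1×micro: 0; S1 reads c0=0 → after 1×micro: 3; S2 reads c2=2 → after 1×micro: 1 ⇒ (c0=0, c1=3, c2=1)
[Gauss-Seidel] macro 6: S0 reads c0=0 → after 1×micro: 0; S1 reads c0=0 → after 1×micro: 3; S2 reads c2=1 → after 1×micro: 2 ⇒ (c0=0, c1=3, c2=2)
[Gauss-Seidel] macro 7: S0 reads c0=0 → after 1×micro: 0; S1 reads c0=0 → after 1×micro: 3; S2 reads c2=2 → after 1×micro: 1 ⇒ (c0=0, c1=3, c2=1)
[Gauss-Seidel] macro 8: S0 reads c0=0 → after 1×micro: 0; S1 reads c0=0 → after 1×micro: 3; S2 reads c2=1 → after 1×micro: 2 ⇒ (c0=0, c1=3, c2=2)
[Gauss-Seidel] macro 9: S0 reads c0=0 → after 1×micro: 0; S1 reads c0=0 → after 1×micro: 3; S2 reads c2=2 → after 1×micro: 1 ⇒ (c0=0, c1=3, c2=1)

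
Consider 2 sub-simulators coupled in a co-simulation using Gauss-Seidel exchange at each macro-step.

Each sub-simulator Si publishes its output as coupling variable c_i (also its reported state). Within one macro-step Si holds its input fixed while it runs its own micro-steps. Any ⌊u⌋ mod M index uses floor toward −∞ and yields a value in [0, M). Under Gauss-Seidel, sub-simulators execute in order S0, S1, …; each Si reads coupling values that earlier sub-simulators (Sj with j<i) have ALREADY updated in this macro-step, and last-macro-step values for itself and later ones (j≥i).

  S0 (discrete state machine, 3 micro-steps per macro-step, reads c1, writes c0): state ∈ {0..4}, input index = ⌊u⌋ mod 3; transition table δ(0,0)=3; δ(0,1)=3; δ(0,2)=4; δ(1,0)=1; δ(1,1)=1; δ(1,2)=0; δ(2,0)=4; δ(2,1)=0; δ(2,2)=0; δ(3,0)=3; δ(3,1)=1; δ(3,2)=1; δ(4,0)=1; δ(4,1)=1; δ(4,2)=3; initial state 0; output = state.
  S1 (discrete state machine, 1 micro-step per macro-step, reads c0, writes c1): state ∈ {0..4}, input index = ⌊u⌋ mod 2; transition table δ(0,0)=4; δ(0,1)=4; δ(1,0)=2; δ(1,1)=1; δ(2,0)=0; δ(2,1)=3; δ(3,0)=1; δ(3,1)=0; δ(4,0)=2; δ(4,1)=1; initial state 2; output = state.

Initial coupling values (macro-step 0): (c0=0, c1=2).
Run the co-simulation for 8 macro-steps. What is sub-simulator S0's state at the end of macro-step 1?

S0 state at macro-step 1 = 1

macro 1: S0 reads c1=2 → after 3×micro: 1; S1 reads c0=1 → after 1×micro: 3 ⇒ (c0=1, c1=3)
macro 2: S0 reads c1=3 → after 3×micro: 1; S1 reads c0=1 → after 1×micro: 0 ⇒ (c0=1, c1=0)
macro 3: S0 reads c1=0 → after 3×micro: 1; S1 reads c0=1 → after 1×micro: 4 ⇒ (c0=1, c1=4)
macro 4: S0 reads c1=4 → after 3×micro: 1; S1 reads c0=1 → after 1×micro: 1 ⇒ (c0=1, c1=1)
macro 5: S0 reads c1=1 → after 3×micro: 1; S1 reads c0=1 → after 1×micro: 1 ⇒ (c0=1, c1=1)
macro 6: S0 reads c1=1 → after 3×micro: 1; S1 reads c0=1 → after 1×micro: 1 ⇒ (c0=1, c1=1)
macro 7: S0 reads c1=1 → after 3×micro: 1; S1 reads c0=1 → after 1×micro: 1 ⇒ (c0=1, c1=1)
macro 8: S0 reads c1=1 → after 3×micro: 1; S1 reads c0=1 → after 1×micro: 1 ⇒ (c0=1, c1=1)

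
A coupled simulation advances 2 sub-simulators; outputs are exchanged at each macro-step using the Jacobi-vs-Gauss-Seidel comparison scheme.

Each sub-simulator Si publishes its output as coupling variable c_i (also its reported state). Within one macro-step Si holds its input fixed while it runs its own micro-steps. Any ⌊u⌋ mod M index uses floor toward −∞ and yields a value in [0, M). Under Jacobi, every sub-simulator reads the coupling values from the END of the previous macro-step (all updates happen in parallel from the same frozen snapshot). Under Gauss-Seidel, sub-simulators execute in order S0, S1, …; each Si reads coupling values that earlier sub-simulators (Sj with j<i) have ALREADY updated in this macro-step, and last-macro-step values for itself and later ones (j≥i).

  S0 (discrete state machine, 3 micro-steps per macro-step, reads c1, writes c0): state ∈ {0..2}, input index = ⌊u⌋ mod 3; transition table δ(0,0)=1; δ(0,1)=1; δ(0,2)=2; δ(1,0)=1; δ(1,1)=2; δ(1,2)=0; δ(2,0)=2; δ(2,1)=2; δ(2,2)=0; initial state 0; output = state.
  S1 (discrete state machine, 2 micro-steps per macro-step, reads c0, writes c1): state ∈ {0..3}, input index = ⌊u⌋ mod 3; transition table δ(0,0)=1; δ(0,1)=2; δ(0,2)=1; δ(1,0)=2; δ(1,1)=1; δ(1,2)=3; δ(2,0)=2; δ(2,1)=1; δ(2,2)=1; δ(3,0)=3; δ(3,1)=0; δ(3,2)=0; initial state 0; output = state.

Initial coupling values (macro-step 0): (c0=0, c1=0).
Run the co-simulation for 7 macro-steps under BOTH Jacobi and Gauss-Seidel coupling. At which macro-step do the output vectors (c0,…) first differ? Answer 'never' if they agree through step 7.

[Jacobi] macro 1: S0 reads c1=0 → after 3×micro: 1; S1 reads c0=0 → after 2×micro: 2 ⇒ (c0=1, c1=2)
[Jacobi] macro 2: S0 reads c1=2 → after 3×micro: 0; S1 reads c0=1 → after 2×micro: 1 ⇒ (c0=0, c1=1)
[Jacobi] macro 3: S0 reads c1=1 → after 3×micro: 2; S1 reads c0=0 → after 2×micro: 2 ⇒ (c0=2, c1=2)
[Jacobi] macro 4: S0 reads c1=2 → after 3×micro: 0; S1 reads c0=2 → after 2×micro: 3 ⇒ (c0=0, c1=3)
[Jacobi] macro 5: S0 reads c1=3 → after 3×micro: 1; S1 reads c0=0 → after 2×micro: 3 ⇒ (c0=1, c1=3)
[Jacobi] macro 6: S0 reads c1=3 → after 3×micro: 1; S1 reads c0=1 → after 2×micro: 2 ⇒ (c0=1, c1=2)
[Jacobi] macro 7: S0 reads c1=2 → after 3×micro: 0; S1 reads c0=1 → after 2×micro: 1 ⇒ (c0=0, c1=1)
[Gauss-Seidel] macro 1: S0 reads c1=0 → after 3×micro: 1; S1 reads c0=1 → after 2×micro: 1 ⇒ (c0=1, c1=1)
[Gauss-Seidel] macro 2: S0 reads c1=1 → after 3×micro: 2; S1 reads c0=2 → after 2×micro: 0 ⇒ (c0=2, c1=0)
[Gauss-Seidel] macro 3: S0 reads c1=0 → after 3×micro: 2; S1 reads c0=2 → after 2×micro: 3 ⇒ (c0=2, c1=3)
[Gauss-Seidel] macro 4: S0 reads c1=3 → after 3×micro: 2; S1 reads c0=2 → after 2×micro: 1 ⇒ (c0=2, c1=1)
[Gauss-Seidel] macro 5: S0 reads c1=1 → after 3×micro: 2; S1 reads c0=2 → after 2×micro: 0 ⇒ (c0=2, c1=0)
[Gauss-Seidel] macro 6: S0 reads c1=0 → after 3×micro: 2; S1 reads c0=2 → after 2×micro: 3 ⇒ (c0=2, c1=3)
[Gauss-Seidel] macro 7: S0 reads c1=3 → after 3×micro: 2; S1 reads c0=2 → after 2×micro: 1 ⇒ (c0=2, c1=1)

first divergence at macro-step: 1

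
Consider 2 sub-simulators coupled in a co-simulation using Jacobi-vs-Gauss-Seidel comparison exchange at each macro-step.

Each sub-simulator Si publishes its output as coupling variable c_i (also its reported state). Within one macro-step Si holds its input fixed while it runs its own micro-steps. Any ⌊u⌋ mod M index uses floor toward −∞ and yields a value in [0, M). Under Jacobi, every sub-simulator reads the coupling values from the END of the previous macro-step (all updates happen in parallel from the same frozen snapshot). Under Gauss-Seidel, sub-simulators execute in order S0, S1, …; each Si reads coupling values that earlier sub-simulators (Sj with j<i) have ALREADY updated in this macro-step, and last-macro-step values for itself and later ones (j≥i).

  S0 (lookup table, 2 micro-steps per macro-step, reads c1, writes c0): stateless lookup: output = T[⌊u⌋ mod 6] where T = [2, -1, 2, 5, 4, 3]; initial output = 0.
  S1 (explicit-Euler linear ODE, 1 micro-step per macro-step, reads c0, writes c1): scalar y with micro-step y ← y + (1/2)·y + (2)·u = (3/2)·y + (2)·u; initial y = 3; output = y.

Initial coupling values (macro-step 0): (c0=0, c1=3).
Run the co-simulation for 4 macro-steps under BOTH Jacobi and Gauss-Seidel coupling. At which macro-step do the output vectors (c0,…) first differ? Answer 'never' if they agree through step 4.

first divergence at macro-step: 1

[Jacobi] macro 1: S0 reads c1=3 → after 2×micro: 5; S1 reads c0=0 → after 1×micro: 9/2 ⇒ (c0=5, c1=9/2)
[Jacobi] macro 2: S0 reads c1=9/2 → after 2×micro: 4; S1 reads c0=5 → after 1×micro: 67/4 ⇒ (c0=4, c1=67/4)
[Jacobi] macro 3: S0 reads c1=67/4 → after 2×micro: 4; S1 reads c0=4 → after 1×micro: 265/8 ⇒ (c0=4, c1=265/8)
[Jacobi] macro 4: S0 reads c1=265/8 → after 2×micro: 5; S1 reads c0=4 → after 1×micro: 923/16 ⇒ (c0=5, c1=923/16)
[Gauss-Seidel] macro 1: S0 reads c1=3 → after 2×micro: 5; S1 reads c0=5 → after 1×micro: 29/2 ⇒ (c0=5, c1=29/2)
[Gauss-Seidel] macro 2: S0 reads c1=29/2 → after 2×micro: 2; S1 reads c0=2 → after 1×micro: 103/4 ⇒ (c0=2, c1=103/4)
[Gauss-Seidel] macro 3: S0 reads c1=103/4 → after 2×micro: -1; S1 reads c0=-1 → after 1×micro: 293/8 ⇒ (c0=-1, c1=293/8)
[Gauss-Seidel] macro 4: S0 reads c1=293/8 → after 2×micro: 2; S1 reads c0=2 → after 1×micro: 943/16 ⇒ (c0=2, c1=943/16)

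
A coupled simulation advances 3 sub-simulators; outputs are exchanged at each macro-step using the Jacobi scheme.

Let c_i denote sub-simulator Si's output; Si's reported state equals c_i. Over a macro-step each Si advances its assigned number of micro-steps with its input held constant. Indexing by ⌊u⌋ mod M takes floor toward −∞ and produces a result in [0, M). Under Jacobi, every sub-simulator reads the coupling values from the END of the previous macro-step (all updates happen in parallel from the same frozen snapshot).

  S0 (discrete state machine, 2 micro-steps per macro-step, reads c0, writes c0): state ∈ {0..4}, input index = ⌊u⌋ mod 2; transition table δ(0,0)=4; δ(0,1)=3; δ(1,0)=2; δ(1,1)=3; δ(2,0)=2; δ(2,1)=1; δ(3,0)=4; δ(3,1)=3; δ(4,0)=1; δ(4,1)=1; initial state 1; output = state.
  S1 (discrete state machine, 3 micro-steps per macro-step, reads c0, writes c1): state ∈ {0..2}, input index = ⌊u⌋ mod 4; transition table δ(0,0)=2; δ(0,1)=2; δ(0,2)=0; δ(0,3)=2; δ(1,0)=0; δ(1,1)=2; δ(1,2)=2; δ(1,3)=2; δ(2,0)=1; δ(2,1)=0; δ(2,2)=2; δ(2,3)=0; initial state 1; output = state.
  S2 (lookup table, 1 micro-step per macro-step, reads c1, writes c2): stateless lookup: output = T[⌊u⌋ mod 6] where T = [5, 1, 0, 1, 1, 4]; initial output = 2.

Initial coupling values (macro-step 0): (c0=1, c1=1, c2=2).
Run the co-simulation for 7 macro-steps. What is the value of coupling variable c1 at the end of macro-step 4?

macro 1: S0 reads c0=1 → after 2×micro: 3; S1 reads c0=1 → after 3×micro: 2; S2 reads c1=1 → after 1×micro: 1 ⇒ (c0=3, c1=2, c2=1)
macro 2: S0 reads c0=3 → after 2×micro: 3; S1 reads c0=3 → after 3×micro: 0; S2 reads c1=2 → after 1×micro: 0 ⇒ (c0=3, c1=0, c2=0)
macro 3: S0 reads c0=3 → after 2×micro: 3; S1 reads c0=3 → after 3×micro: 2; S2 reads c1=0 → after 1×micro: 5 ⇒ (c0=3, c1=2, c2=5)
macro 4: S0 reads c0=3 → after 2×micro: 3; S1 reads c0=3 → after 3×micro: 0; S2 reads c1=2 → after 1×micro: 0 ⇒ (c0=3, c1=0, c2=0)
macro 5: S0 reads c0=3 → after 2×micro: 3; S1 reads c0=3 → after 3×micro: 2; S2 reads c1=0 → after 1×micro: 5 ⇒ (c0=3, c1=2, c2=5)
macro 6: S0 reads c0=3 → after 2×micro: 3; S1 reads c0=3 → after 3×micro: 0; S2 reads c1=2 → after 1×micro: 0 ⇒ (c0=3, c1=0, c2=0)
macro 7: S0 reads c0=3 → after 2×micro: 3; S1 reads c0=3 → after 3×micro: 2; S2 reads c1=0 → after 1×micro: 5 ⇒ (c0=3, c1=2, c2=5)

c1 at macro-step 4 = 0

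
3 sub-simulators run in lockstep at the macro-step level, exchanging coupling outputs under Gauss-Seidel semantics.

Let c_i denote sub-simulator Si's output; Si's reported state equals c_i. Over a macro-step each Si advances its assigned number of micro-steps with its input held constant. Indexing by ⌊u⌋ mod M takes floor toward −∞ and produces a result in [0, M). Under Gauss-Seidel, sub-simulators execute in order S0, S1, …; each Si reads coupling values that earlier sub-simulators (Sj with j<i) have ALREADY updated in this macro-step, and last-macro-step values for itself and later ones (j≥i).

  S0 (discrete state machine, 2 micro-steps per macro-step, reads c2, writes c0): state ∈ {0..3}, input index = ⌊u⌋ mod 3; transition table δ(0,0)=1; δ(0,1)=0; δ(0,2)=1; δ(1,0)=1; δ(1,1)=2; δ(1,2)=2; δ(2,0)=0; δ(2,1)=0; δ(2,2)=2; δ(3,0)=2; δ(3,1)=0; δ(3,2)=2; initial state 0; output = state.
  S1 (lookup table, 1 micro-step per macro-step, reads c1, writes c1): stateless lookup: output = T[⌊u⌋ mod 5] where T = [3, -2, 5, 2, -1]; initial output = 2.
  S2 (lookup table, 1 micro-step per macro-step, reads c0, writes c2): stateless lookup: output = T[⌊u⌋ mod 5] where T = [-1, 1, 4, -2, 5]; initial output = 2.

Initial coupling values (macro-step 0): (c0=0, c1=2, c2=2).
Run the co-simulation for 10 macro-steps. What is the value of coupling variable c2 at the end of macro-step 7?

c2 at macro-step 7 = 4

macro 1: S0 reads c2=2 → after 2×micro: 2; S1 reads c1=2 → after 1×micro: 5; S2 reads c0=2 → after 1×micro: 4 ⇒ (c0=2, c1=5, c2=4)
macro 2: S0 reads c2=4 → after 2×micro: 0; S1 reads c1=5 → after 1×micro: 3; S2 reads c0=0 → after 1×micro: -1 ⇒ (c0=0, c1=3, c2=-1)
macro 3: S0 reads c2=-1 → after 2×micro: 2; S1 reads c1=3 → after 1×micro: 2; S2 reads c0=2 → after 1×micro: 4 ⇒ (c0=2, c1=2, c2=4)
macro 4: S0 reads c2=4 → after 2×micro: 0; S1 reads c1=2 → after 1×micro: 5; S2 reads c0=0 → after 1×micro: -1 ⇒ (c0=0, c1=5, c2=-1)
macro 5: S0 reads c2=-1 → after 2×micro: 2; S1 reads c1=5 → after 1×micro: 3; S2 reads c0=2 → after 1×micro: 4 ⇒ (c0=2, c1=3, c2=4)
macro 6: S0 reads c2=4 → after 2×micro: 0; S1 reads c1=3 → after 1×micro: 2; S2 reads c0=0 → after 1×micro: -1 ⇒ (c0=0, c1=2, c2=-1)
macro 7: S0 reads c2=-1 → after 2×micro: 2; S1 reads c1=2 → after 1×micro: 5; S2 reads c0=2 → after 1×micro: 4 ⇒ (c0=2, c1=5, c2=4)
macro 8: S0 reads c2=4 → after 2×micro: 0; S1 reads c1=5 → after 1×micro: 3; S2 reads c0=0 → after 1×micro: -1 ⇒ (c0=0, c1=3, c2=-1)
macro 9: S0 reads c2=-1 → after 2×micro: 2; S1 reads c1=3 → after 1×micro: 2; S2 reads c0=2 → after 1×micro: 4 ⇒ (c0=2, c1=2, c2=4)
macro 10: S0 reads c2=4 → after 2×micro: 0; S1 reads c1=2 → after 1×micro: 5; S2 reads c0=0 → after 1×micro: -1 ⇒ (c0=0, c1=5, c2=-1)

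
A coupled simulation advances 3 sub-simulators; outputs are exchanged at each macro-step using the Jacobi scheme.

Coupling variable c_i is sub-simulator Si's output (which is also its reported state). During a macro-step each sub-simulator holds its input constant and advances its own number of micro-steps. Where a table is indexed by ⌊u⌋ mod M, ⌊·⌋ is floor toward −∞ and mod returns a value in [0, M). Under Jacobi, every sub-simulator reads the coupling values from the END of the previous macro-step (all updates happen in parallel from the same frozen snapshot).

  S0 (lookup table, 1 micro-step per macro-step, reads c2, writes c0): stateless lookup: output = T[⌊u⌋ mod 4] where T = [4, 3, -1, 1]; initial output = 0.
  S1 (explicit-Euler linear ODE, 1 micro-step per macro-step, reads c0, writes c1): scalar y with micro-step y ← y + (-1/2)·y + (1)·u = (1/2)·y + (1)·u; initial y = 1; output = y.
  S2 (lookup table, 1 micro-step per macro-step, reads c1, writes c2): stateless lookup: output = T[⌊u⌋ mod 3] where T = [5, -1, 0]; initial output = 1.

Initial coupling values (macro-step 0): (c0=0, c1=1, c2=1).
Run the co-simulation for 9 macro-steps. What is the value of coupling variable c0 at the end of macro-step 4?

macro 1: S0 reads c2=1 → after 1×micro: 3; S1 reads c0=0 → after 1×micro: 1/2; S2 reads c1=1 → after 1×micro: -1 ⇒ (c0=3, c1=1/2, c2=-1)
macro 2: S0 reads c2=-1 → after 1×micro: 1; S1 reads c0=3 → after 1×micro: 13/4; S2 reads c1=1/2 → after 1×micro: 5 ⇒ (c0=1, c1=13/4, c2=5)
macro 3: S0 reads c2=5 → after 1×micro: 3; S1 reads c0=1 → after 1×micro: 21/8; S2 reads c1=13/4 → after 1×micro: 5 ⇒ (c0=3, c1=21/8, c2=5)
macro 4: S0 reads c2=5 → after 1×micro: 3; S1 reads c0=3 → after 1×micro: 69/16; S2 reads c1=21/8 → after 1×micro: 0 ⇒ (c0=3, c1=69/16, c2=0)
macro 5: S0 reads c2=0 → after 1×micro: 4; S1 reads c0=3 → after 1×micro: 165/32; S2 reads c1=69/16 → after 1×micro: -1 ⇒ (c0=4, c1=165/32, c2=-1)
macro 6: S0 reads c2=-1 → after 1×micro: 1; S1 reads c0=4 → after 1×micro: 421/64; S2 reads c1=165/32 → after 1×micro: 0 ⇒ (c0=1, c1=421/64, c2=0)
macro 7: S0 reads c2=0 → after 1×micro: 4; S1 reads c0=1 → after 1×micro: 549/128; S2 reads c1=421/64 → after 1×micro: 5 ⇒ (c0=4, c1=549/128, c2=5)
macro 8: S0 reads c2=5 → after 1×micro: 3; S1 reads c0=4 → after 1×micro: 1573/256; S2 reads c1=549/128 → after 1×micro: -1 ⇒ (c0=3, c1=1573/256, c2=-1)
macro 9: S0 reads c2=-1 → after 1×micro: 1; S1 reads c0=3 → after 1×micro: 3109/512; S2 reads c1=1573/256 → after 1×micro: 5 ⇒ (c0=1, c1=3109/512, c2=5)

c0 at macro-step 4 = 3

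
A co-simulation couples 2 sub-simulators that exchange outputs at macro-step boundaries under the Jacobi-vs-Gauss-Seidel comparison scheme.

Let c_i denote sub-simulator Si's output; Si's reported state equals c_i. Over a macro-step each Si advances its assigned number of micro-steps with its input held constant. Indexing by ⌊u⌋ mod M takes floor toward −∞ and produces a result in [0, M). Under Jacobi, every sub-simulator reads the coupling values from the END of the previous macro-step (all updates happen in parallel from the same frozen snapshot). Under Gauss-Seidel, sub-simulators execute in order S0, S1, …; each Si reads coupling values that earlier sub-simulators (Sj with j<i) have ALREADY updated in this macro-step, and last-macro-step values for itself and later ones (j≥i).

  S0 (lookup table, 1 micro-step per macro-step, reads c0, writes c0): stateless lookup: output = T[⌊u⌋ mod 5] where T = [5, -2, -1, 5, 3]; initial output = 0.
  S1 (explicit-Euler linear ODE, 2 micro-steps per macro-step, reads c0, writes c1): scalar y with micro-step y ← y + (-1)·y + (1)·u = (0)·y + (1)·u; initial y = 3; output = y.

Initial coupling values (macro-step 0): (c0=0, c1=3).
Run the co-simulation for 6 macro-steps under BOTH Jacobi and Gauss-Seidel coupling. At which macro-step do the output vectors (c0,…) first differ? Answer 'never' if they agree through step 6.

[Jacobi] macro 1: S0 reads c0=0 → after 1×micro: 5; S1 reads c0=0 → after 2×micro: 0 ⇒ (c0=5, c1=0)
[Jacobi] macro 2: S0 reads c0=5 → after 1×micro: 5; S1 reads c0=5 → after 2×micro: 5 ⇒ (c0=5, c1=5)
[Jacobi] macro 3: S0 reads c0=5 → after 1×micro: 5; S1 reads c0=5 → after 2×micro: 5 ⇒ (c0=5, c1=5)
[Jacobi] macro 4: S0 reads c0=5 → after 1×micro: 5; S1 reads c0=5 → after 2×micro: 5 ⇒ (c0=5, c1=5)
[Jacobi] macro 5: S0 reads c0=5 → after 1×micro: 5; S1 reads c0=5 → after 2×micro: 5 ⇒ (c0=5, c1=5)
[Jacobi] macro 6: S0 reads c0=5 → after 1×micro: 5; S1 reads c0=5 → after 2×micro: 5 ⇒ (c0=5, c1=5)
[Gauss-Seidel] macro 1: S0 reads c0=0 → after 1×micro: 5; S1 reads c0=5 → after 2×micro: 5 ⇒ (c0=5, c1=5)
[Gauss-Seidel] macro 2: S0 reads c0=5 → after 1×micro: 5; S1 reads c0=5 → after 2×micro: 5 ⇒ (c0=5, c1=5)
[Gauss-Seidel] macro 3: S0 reads c0=5 → after 1×micro: 5; S1 reads c0=5 → after 2×micro: 5 ⇒ (c0=5, c1=5)
[Gauss-Seidel] macro 4: S0 reads c0=5 → after 1×micro: 5; S1 reads c0=5 → after 2×micro: 5 ⇒ (c0=5, c1=5)
[Gauss-Seidel] macro 5: S0 reads c0=5 → after 1×micro: 5; S1 reads c0=5 → after 2×micro: 5 ⇒ (c0=5, c1=5)
[Gauss-Seidel] macro 6: S0 reads c0=5 → after 1×micro: 5; S1 reads c0=5 → after 2×micro: 5 ⇒ (c0=5, c1=5)

first divergence at macro-step: 1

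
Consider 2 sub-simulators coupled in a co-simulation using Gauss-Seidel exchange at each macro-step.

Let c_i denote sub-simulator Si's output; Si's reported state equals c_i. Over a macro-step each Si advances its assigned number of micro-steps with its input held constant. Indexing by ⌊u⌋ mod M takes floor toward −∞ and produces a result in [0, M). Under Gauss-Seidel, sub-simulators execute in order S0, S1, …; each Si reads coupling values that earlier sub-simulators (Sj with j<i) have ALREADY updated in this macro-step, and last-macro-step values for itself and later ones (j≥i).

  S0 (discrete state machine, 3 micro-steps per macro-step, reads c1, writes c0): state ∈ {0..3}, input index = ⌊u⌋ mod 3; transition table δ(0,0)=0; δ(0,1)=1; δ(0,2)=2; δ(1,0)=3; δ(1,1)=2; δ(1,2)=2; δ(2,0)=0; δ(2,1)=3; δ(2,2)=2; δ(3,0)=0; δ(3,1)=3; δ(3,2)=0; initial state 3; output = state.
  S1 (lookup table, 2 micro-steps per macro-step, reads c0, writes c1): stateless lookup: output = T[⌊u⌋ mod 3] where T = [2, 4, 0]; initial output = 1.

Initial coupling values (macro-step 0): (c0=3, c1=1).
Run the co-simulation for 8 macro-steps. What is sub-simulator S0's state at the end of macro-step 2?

macro 1: S0 reads c1=1 → after 3×micro: 3; S1 reads c0=3 → after 2×micro: 2 ⇒ (c0=3, c1=2)
macro 2: S0 reads c1=2 → after 3×micro: 2; S1 reads c0=2 → after 2×micro: 0 ⇒ (c0=2, c1=0)
macro 3: S0 reads c1=0 → after 3×micro: 0; S1 reads c0=0 → after 2×micro: 2 ⇒ (c0=0, c1=2)
macro 4: S0 reads c1=2 → after 3×micro: 2; S1 reads c0=2 → after 2×micro: 0 ⇒ (c0=2, c1=0)
macro 5: S0 reads c1=0 → after 3×micro: 0; S1 reads c0=0 → after 2×micro: 2 ⇒ (c0=0, c1=2)
macro 6: S0 reads c1=2 → after 3×micro: 2; S1 reads c0=2 → after 2×micro: 0 ⇒ (c0=2, c1=0)
macro 7: S0 reads c1=0 → after 3×micro: 0; S1 reads c0=0 → after 2×micro: 2 ⇒ (c0=0, c1=2)
macro 8: S0 reads c1=2 → after 3×micro: 2; S1 reads c0=2 → after 2×micro: 0 ⇒ (c0=2, c1=0)

S0 state at macro-step 2 = 2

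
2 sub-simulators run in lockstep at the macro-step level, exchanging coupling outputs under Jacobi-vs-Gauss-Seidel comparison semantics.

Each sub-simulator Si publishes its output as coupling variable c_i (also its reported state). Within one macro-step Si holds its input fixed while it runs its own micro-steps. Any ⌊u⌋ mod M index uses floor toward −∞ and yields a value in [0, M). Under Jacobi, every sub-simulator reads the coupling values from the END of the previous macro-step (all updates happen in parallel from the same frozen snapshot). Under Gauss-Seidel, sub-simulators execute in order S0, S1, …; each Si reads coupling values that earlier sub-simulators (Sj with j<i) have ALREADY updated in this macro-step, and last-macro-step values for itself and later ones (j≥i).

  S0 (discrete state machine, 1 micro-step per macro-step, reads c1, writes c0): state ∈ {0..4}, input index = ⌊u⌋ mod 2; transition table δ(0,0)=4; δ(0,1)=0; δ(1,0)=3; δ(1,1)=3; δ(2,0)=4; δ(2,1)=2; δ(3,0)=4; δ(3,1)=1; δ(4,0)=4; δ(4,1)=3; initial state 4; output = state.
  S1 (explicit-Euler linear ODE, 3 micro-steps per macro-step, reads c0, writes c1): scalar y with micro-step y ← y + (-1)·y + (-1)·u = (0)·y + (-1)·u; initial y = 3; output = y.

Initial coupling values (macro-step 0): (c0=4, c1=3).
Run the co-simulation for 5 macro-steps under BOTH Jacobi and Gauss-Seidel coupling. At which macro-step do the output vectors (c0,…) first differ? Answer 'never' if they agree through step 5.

first divergence at macro-step: 1

[Jacobi] macro 1: S0 reads c1=3 → after 1×micro: 3; S1 reads c0=4 → after 3×micro: -4 ⇒ (c0=3, c1=-4)
[Jacobi] macro 2: S0 reads c1=-4 → after 1×micro: 4; S1 reads c0=3 → after 3×micro: -3 ⇒ (c0=4, c1=-3)
[Jacobi] macro 3: S0 reads c1=-3 → after 1×micro: 3; S1 reads c0=4 → after 3×micro: -4 ⇒ (c0=3, c1=-4)
[Jacobi] macro 4: S0 reads c1=-4 → after 1×micro: 4; S1 reads c0=3 → after 3×micro: -3 ⇒ (c0=4, c1=-3)
[Jacobi] macro 5: S0 reads c1=-3 → after 1×micro: 3; S1 reads c0=4 → after 3×micro: -4 ⇒ (c0=3, c1=-4)
[Gauss-Seidel] macro 1: S0 reads c1=3 → after 1×micro: 3; S1 reads c0=3 → after 3×micro: -3 ⇒ (c0=3, c1=-3)
[Gauss-Seidel] macro 2: S0 reads c1=-3 → after 1×micro: 1; S1 reads c0=1 → after 3×micro: -1 ⇒ (c0=1, c1=-1)
[Gauss-Seidel] macro 3: S0 reads c1=-1 → after 1×micro: 3; S1 reads c0=3 → after 3×micro: -3 ⇒ (c0=3, c1=-3)
[Gauss-Seidel] macro 4: S0 reads c1=-3 → after 1×micro: 1; S1 reads c0=1 → after 3×micro: -1 ⇒ (c0=1, c1=-1)
[Gauss-Seidel] macro 5: S0 reads c1=-1 → after 1×micro: 3; S1 reads c0=3 → after 3×micro: -3 ⇒ (c0=3, c1=-3)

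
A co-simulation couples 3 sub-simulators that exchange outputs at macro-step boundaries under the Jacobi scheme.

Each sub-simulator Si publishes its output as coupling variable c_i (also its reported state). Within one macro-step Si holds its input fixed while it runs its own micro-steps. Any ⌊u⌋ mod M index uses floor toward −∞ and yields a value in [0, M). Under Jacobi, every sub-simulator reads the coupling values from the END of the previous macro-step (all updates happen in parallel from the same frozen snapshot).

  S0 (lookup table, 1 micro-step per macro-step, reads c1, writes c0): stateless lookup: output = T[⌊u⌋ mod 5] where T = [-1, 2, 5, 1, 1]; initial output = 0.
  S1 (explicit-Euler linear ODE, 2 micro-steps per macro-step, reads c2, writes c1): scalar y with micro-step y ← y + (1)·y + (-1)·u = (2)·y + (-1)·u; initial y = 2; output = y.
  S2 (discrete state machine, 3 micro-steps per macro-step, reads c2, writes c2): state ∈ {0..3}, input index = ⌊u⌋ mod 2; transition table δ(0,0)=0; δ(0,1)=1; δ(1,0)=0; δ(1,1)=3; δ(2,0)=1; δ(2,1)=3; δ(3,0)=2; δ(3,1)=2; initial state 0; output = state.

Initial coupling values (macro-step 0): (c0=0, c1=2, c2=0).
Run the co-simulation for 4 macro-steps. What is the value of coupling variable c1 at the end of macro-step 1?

c1 at macro-step 1 = 8

macro 1: S0 reads c1=2 → after 1×micro: 5; S1 reads c2=0 → after 2×micro: 8; S2 reads c2=0 → after 3×micro: 0 ⇒ (c0=5, c1=8, c2=0)
macro 2: S0 reads c1=8 → after 1×micro: 1; S1 reads c2=0 → after 2×micro: 32; S2 reads c2=0 → after 3×micro: 0 ⇒ (c0=1, c1=32, c2=0)
macro 3: S0 reads c1=32 → after 1×micro: 5; S1 reads c2=0 → after 2×micro: 128; S2 reads c2=0 → after 3×micro: 0 ⇒ (c0=5, c1=128, c2=0)
macro 4: S0 reads c1=128 → after 1×micro: 1; S1 reads c2=0 → after 2×micro: 512; S2 reads c2=0 → after 3×micro: 0 ⇒ (c0=1, c1=512, c2=0)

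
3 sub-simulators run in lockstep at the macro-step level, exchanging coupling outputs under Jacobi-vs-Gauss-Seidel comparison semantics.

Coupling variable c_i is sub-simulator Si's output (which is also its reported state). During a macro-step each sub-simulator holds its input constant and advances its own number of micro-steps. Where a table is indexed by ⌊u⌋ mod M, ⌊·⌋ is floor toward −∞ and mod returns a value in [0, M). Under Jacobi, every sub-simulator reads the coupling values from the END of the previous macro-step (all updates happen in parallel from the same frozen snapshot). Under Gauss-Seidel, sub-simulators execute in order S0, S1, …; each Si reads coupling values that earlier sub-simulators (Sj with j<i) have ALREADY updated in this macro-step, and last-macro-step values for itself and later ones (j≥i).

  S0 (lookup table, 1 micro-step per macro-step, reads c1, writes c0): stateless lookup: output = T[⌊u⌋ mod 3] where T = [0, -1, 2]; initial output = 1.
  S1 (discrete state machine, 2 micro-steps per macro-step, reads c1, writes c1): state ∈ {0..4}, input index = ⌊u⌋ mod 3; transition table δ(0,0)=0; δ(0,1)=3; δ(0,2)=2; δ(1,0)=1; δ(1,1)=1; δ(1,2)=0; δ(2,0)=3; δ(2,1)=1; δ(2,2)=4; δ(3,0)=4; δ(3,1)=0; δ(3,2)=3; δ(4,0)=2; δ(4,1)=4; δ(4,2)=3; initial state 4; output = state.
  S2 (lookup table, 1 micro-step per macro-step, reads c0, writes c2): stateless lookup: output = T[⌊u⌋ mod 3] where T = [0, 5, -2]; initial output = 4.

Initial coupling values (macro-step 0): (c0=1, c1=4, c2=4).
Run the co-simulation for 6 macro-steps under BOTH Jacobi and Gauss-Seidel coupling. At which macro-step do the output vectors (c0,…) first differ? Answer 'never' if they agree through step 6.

first divergence at macro-step: 1

[Jacobi] macro 1: S0 reads c1=4 → after 1×micro: -1; S1 reads c1=4 → after 2×micro: 4; S2 reads c0=1 → after 1×micro: 5 ⇒ (c0=-1, c1=4, c2=5)
[Jacobi] macro 2: S0 reads c1=4 → after 1×micro: -1; S1 reads c1=4 → after 2×micro: 4; S2 reads c0=-1 → after 1×micro: -2 ⇒ (c0=-1, c1=4, c2=-2)
[Jacobi] macro 3: S0 reads c1=4 → after 1×micro: -1; S1 reads c1=4 → after 2×micro: 4; S2 reads c0=-1 → after 1×micro: -2 ⇒ (c0=-1, c1=4, c2=-2)
[Jacobi] macro 4: S0 reads c1=4 → after 1×micro: -1; S1 reads c1=4 → after 2×micro: 4; S2 reads c0=-1 → after 1×micro: -2 ⇒ (c0=-1, c1=4, c2=-2)
[Jacobi] macro 5: S0 reads c1=4 → after 1×micro: -1; S1 reads c1=4 → after 2×micro: 4; S2 reads c0=-1 → after 1×micro: -2 ⇒ (c0=-1, c1=4, c2=-2)
[Jacobi] macro 6: S0 reads c1=4 → after 1×micro: -1; S1 reads c1=4 → after 2×micro: 4; S2 reads c0=-1 → after 1×micro: -2 ⇒ (c0=-1, c1=4, c2=-2)
[Gauss-Seidel] macro 1: S0 reads c1=4 → after 1×micro: -1; S1 reads c1=4 → after 2×micro: 4; S2 reads c0=-1 → after 1×micro: -2 ⇒ (c0=-1, c1=4, c2=-2)
[Gauss-Seidel] macro 2: S0 reads c1=4 → after 1×micro: -1; S1 reads c1=4 → after 2×micro: 4; S2 reads c0=-1 → after 1×micro: -2 ⇒ (c0=-1, c1=4, c2=-2)
[Gauss-Seidel] macro 3: S0 reads c1=4 → after 1×micro: -1; S1 reads c1=4 → after 2×micro: 4; S2 reads c0=-1 → after 1×micro: -2 ⇒ (c0=-1, c1=4, c2=-2)
[Gauss-Seidel] macro 4: S0 reads c1=4 → after 1×micro: -1; S1 reads c1=4 → after 2×micro: 4; S2 reads c0=-1 → after 1×micro: -2 ⇒ (c0=-1, c1=4, c2=-2)
[Gauss-Seidel] macro 5: S0 reads c1=4 → after 1×micro: -1; S1 reads c1=4 → after 2×micro: 4; S2 reads c0=-1 → after 1×micro: -2 ⇒ (c0=-1, c1=4, c2=-2)
[Gauss-Seidel] macro 6: S0 reads c1=4 → after 1×micro: -1; S1 reads c1=4 → after 2×micro: 4; S2 reads c0=-1 → after 1×micro: -2 ⇒ (c0=-1, c1=4, c2=-2)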